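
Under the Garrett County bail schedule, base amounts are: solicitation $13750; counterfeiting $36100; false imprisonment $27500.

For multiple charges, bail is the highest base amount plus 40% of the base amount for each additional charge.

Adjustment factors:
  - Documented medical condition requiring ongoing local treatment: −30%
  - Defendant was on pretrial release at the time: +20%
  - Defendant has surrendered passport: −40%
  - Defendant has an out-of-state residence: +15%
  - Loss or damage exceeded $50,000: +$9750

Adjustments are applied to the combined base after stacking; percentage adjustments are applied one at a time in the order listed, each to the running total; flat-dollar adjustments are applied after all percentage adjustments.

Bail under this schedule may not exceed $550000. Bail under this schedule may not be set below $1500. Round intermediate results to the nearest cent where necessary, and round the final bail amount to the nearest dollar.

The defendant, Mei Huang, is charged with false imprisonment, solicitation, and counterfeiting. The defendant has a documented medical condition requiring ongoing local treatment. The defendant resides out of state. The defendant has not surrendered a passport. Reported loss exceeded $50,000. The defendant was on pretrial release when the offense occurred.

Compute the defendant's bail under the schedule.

Base amounts from the schedule: false imprisonment $27500; solicitation $13750; counterfeiting $36100.
Stacking rule: highest base plus 40% of each additional charge. Highest is counterfeiting at $36100. Additional: $27500 × 40% = $11000; $13750 × 40% = $5500. Combined base = $36100 + $16500 = $52600.
Documented medical condition requiring ongoing local treatment (−30%): $52600 × 0.7 = $36820.
Defendant was on pretrial release at the time (+20%): $36820 × 1.2 = $44184.
Defendant has an out-of-state residence (+15%): $44184 × 1.15 = $50811.60.
Loss or damage exceeded $50,000 (+$9750 flat): $50811.60 + $9750 = $60561.60.
$60561.60 is within the $550000 maximum.
$60561.60 is at or above the $1500 minimum.
Rounded to the nearest dollar: $60562.

$60562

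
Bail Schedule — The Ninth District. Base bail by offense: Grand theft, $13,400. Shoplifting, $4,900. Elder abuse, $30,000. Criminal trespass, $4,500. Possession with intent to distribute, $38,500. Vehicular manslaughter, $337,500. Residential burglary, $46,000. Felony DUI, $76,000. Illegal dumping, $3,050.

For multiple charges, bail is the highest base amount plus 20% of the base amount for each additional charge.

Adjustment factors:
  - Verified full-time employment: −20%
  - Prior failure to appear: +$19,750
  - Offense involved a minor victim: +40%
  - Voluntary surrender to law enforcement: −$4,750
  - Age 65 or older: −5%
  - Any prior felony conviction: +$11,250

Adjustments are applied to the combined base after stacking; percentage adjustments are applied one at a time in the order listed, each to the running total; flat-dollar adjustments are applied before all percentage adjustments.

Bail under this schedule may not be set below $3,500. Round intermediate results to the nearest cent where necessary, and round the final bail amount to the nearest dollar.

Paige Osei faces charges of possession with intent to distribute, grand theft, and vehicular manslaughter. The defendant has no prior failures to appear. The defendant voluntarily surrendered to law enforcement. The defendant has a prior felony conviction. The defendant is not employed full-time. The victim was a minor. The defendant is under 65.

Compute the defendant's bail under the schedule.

Base amounts from the schedule: possession with intent to distribute $38,500; grand theft $13,400; vehicular manslaughter $337,500.
Stacking rule: highest base plus 20% of each additional charge. Highest is vehicular manslaughter at $337,500. Additional: $38,500 × 20% = $7,700; $13,400 × 20% = $2,680. Combined base = $337,500 + $10,380 = $347,880.
Voluntary surrender to law enforcement (−$4,750 flat): $347,880 − $4,750 = $343,130.
Any prior felony conviction (+$11,250 flat): $343,130 + $11,250 = $354,380.
Offense involved a minor victim (+40%): $354,380 × 1.4 = $496,132.
$496,132 is at or above the $3,500 minimum.

$496,132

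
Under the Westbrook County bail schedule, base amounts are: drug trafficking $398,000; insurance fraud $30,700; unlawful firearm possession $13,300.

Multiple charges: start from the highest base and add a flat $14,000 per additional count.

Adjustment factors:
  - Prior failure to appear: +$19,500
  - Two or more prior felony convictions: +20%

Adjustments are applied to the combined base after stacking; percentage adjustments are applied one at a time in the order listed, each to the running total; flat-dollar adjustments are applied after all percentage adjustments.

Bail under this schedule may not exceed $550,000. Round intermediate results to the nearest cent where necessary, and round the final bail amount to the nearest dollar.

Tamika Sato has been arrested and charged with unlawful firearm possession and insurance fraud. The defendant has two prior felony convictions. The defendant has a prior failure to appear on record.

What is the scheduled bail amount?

$73,140

Base amounts from the schedule: unlawful firearm possession $13,300; insurance fraud $30,700.
Stacking rule: highest base plus $14,000 per additional charge. Highest is insurance fraud at $30,700; 1 additional charge → +$14,000. Combined base = $44,700.
Two or more prior felony convictions (+20%): $44,700 × 1.2 = $53,640.
Prior failure to appear (+$19,500 flat): $53,640 + $19,500 = $73,140.
$73,140 is within the $550,000 maximum.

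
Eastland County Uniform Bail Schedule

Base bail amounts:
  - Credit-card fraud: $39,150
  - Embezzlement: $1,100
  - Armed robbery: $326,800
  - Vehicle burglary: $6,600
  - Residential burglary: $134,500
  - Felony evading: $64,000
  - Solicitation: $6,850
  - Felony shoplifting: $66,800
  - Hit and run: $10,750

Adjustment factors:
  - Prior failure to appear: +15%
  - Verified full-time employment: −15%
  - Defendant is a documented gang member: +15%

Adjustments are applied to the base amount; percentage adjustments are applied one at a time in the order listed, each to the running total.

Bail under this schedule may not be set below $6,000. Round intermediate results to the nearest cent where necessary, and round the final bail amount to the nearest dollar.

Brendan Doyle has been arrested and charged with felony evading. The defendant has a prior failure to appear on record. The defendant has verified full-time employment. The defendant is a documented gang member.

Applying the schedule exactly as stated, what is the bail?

$71,944

Base amounts from the schedule: felony evading $64,000.
Single charge. Combined base = $64,000.
Prior failure to appear (+15%): $64,000 × 1.15 = $73,600.
Verified full-time employment (−15%): $73,600 × 0.85 = $62,560.
Defendant is a documented gang member (+15%): $62,560 × 1.15 = $71,944.
$71,944 is at or above the $6,000 minimum.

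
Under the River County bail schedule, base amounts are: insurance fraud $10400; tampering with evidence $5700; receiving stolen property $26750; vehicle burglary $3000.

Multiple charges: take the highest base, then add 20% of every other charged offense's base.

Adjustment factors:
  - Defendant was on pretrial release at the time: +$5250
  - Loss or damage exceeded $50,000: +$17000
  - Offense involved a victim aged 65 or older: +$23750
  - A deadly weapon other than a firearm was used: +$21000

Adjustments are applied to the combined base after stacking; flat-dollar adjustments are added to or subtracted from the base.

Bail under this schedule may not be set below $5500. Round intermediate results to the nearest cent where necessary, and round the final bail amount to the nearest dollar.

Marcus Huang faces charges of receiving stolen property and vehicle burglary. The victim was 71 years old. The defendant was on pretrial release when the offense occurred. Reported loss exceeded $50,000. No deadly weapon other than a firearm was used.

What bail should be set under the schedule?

Base amounts from the schedule: receiving stolen property $26750; vehicle burglary $3000.
Stacking rule: highest base plus 20% of each additional charge. Highest is receiving stolen property at $26750. Additional: $3000 × 20% = $600. Combined base = $26750 + $600 = $27350.
Defendant was on pretrial release at the time (+$5250 flat): $27350 + $5250 = $32600.
Loss or damage exceeded $50,000 (+$17000 flat): $32600 + $17000 = $49600.
Offense involved a victim aged 65 or older (+$23750 flat): $49600 + $23750 = $73350.
$73350 is at or above the $5500 minimum.

$73350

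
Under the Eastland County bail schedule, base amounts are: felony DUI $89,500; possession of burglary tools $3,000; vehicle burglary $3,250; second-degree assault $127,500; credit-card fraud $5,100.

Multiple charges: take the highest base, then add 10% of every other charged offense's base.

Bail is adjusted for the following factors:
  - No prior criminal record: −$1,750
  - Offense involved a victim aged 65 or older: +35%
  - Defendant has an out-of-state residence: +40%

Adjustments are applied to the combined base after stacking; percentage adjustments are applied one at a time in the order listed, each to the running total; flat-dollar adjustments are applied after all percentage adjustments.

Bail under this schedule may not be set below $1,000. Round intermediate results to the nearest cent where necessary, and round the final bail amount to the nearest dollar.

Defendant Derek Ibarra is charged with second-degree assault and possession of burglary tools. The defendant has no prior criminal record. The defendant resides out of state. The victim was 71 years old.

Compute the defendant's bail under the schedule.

$239,792

Base amounts from the schedule: second-degree assault $127,500; possession of burglary tools $3,000.
Stacking rule: highest base plus 10% of each additional charge. Highest is second-degree assault at $127,500. Additional: $3,000 × 10% = $300. Combined base = $127,500 + $300 = $127,800.
Offense involved a victim aged 65 or older (+35%): $127,800 × 1.35 = $172,530.
Defendant has an out-of-state residence (+40%): $172,530 × 1.4 = $241,542.
No prior criminal record (−$1,750 flat): $241,542 − $1,750 = $239,792.
$239,792 is at or above the $1,000 minimum.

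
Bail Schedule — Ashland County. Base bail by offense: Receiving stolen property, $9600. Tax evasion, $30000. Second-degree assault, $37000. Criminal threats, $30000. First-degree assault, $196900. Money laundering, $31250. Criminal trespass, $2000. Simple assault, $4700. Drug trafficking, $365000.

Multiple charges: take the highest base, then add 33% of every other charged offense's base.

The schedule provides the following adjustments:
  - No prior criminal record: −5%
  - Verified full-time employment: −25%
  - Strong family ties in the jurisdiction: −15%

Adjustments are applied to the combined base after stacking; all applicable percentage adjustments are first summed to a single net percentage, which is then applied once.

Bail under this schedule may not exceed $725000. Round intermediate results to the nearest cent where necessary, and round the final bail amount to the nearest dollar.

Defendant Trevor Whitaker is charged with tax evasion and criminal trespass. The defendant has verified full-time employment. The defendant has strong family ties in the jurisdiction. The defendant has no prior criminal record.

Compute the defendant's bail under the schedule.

$16863

Base amounts from the schedule: tax evasion $30000; criminal trespass $2000.
Stacking rule: highest base plus 33% of each additional charge. Highest is tax evasion at $30000. Additional: $2000 × 33% = $660. Combined base = $30000 + $660 = $30660.
Net percentage adjustment: −5% −25% −15% = −45%. $30660 × 0.55 = $16863.
$16863 is within the $725000 maximum.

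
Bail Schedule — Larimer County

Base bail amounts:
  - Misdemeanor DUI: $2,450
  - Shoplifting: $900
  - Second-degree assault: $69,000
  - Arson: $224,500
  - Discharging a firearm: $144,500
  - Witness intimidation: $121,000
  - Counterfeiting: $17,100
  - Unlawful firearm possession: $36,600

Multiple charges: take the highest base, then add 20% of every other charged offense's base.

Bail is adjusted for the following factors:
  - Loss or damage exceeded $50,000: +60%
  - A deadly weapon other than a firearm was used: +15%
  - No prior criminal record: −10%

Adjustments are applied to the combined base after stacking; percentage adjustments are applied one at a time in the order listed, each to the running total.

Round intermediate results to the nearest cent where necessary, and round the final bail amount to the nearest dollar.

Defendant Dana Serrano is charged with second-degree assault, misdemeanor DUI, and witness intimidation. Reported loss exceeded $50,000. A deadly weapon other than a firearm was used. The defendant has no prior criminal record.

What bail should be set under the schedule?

$224,040

Base amounts from the schedule: second-degree assault $69,000; misdemeanor DUI $2,450; witness intimidation $121,000.
Stacking rule: highest base plus 20% of each additional charge. Highest is witness intimidation at $121,000. Additional: $69,000 × 20% = $13,800; $2,450 × 20% = $490. Combined base = $121,000 + $14,290 = $135,290.
Loss or damage exceeded $50,000 (+60%): $135,290 × 1.6 = $216,464.
A deadly weapon other than a firearm was used (+15%): $216,464 × 1.15 = $248,933.60.
No prior criminal record (−10%): $248,933.60 × 0.9 = $224,040.24.
Rounded to the nearest dollar: $224,040.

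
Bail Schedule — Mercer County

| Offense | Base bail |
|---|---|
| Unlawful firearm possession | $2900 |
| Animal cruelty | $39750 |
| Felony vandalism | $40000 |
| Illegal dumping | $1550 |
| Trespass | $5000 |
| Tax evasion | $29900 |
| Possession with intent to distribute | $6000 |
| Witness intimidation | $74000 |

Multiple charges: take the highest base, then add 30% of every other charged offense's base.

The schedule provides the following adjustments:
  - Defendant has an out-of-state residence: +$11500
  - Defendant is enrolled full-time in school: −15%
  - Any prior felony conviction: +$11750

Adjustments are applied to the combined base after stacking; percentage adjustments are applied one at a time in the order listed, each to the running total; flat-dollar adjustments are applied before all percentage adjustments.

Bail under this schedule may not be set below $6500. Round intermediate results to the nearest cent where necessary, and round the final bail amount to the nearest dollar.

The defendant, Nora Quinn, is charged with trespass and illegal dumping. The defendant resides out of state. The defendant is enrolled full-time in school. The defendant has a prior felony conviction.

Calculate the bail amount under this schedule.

Base amounts from the schedule: trespass $5000; illegal dumping $1550.
Stacking rule: highest base plus 30% of each additional charge. Highest is trespass at $5000. Additional: $1550 × 30% = $465. Combined base = $5000 + $465 = $5465.
Defendant has an out-of-state residence (+$11500 flat): $5465 + $11500 = $16965.
Any prior felony conviction (+$11750 flat): $16965 + $11750 = $28715.
Defendant is enrolled full-time in school (−15%): $28715 × 0.85 = $24407.75.
$24407.75 is at or above the $6500 minimum.
Rounded to the nearest dollar: $24408.

$24408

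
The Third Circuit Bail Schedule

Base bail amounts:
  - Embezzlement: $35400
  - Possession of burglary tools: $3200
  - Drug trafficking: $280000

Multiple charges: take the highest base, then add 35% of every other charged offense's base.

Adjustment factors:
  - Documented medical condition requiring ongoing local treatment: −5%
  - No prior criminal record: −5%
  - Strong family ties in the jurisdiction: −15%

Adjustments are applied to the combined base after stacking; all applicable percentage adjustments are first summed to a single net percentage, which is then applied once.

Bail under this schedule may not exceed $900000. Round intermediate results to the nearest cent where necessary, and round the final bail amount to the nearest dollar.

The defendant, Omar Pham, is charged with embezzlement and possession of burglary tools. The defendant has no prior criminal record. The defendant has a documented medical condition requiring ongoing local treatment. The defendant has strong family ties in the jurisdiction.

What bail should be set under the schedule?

$27390

Base amounts from the schedule: embezzlement $35400; possession of burglary tools $3200.
Stacking rule: highest base plus 35% of each additional charge. Highest is embezzlement at $35400. Additional: $3200 × 35% = $1120. Combined base = $35400 + $1120 = $36520.
Net percentage adjustment: −5% −5% −15% = −25%. $36520 × 0.75 = $27390.
$27390 is within the $900000 maximum.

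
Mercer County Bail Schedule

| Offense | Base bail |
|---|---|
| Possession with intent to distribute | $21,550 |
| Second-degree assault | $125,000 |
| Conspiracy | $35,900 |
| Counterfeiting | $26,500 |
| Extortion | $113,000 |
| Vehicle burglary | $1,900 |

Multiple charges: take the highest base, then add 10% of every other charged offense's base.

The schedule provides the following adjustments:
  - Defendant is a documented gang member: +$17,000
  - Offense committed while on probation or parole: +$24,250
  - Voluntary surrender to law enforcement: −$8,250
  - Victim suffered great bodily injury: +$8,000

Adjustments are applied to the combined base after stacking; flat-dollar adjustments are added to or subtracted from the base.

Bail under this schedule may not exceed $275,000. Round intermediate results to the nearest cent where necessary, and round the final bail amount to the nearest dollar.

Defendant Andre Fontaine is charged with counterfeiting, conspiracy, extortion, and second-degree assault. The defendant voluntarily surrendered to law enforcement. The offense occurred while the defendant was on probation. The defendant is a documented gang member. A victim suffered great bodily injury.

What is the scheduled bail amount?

Base amounts from the schedule: counterfeiting $26,500; conspiracy $35,900; extortion $113,000; second-degree assault $125,000.
Stacking rule: highest base plus 10% of each additional charge. Highest is second-degree assault at $125,000. Additional: $26,500 × 10% = $2,650; $35,900 × 10% = $3,590; $113,000 × 10% = $11,300. Combined base = $125,000 + $17,540 = $142,540.
Defendant is a documented gang member (+$17,000 flat): $142,540 + $17,000 = $159,540.
Offense committed while on probation or parole (+$24,250 flat): $159,540 + $24,250 = $183,790.
Voluntary surrender to law enforcement (−$8,250 flat): $183,790 − $8,250 = $175,540.
Victim suffered great bodily injury (+$8,000 flat): $175,540 + $8,000 = $183,540.
$183,540 is within the $275,000 maximum.

$183,540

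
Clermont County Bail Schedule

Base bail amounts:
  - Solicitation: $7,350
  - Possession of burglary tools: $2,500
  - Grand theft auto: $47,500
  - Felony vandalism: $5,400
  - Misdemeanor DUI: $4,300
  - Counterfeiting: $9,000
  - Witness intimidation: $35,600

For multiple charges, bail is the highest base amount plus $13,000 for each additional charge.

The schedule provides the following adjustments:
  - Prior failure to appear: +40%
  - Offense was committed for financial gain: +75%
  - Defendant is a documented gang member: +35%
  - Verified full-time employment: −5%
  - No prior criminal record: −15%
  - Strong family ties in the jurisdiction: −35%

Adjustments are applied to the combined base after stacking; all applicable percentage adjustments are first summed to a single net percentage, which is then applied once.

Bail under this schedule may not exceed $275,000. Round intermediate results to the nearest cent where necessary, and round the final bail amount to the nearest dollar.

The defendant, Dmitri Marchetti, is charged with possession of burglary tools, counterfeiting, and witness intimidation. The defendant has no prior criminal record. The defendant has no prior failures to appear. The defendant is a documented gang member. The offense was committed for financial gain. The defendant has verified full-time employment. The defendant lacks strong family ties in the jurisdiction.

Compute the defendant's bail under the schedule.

$117,040

Base amounts from the schedule: possession of burglary tools $2,500; counterfeiting $9,000; witness intimidation $35,600.
Stacking rule: highest base plus $13,000 per additional charge. Highest is witness intimidation at $35,600; 2 additional charges → +$26,000. Combined base = $61,600.
Net percentage adjustment: +75% +35% −5% −15% = +90%. $61,600 × 1.9 = $117,040.
$117,040 is within the $275,000 maximum.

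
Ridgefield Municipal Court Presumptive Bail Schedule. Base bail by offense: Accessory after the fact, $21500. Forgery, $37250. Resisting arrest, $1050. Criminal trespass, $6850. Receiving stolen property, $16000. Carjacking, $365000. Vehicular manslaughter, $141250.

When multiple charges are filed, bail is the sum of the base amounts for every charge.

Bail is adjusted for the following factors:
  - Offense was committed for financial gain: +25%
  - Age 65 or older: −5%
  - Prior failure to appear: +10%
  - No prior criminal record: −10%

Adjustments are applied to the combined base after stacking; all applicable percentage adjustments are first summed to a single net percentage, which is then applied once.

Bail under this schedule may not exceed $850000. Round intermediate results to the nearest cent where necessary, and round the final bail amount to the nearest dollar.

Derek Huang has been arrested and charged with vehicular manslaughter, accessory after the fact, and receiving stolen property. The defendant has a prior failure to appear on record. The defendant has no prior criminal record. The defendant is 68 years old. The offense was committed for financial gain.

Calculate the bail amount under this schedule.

$214500

Base amounts from the schedule: vehicular manslaughter $141250; accessory after the fact $21500; receiving stolen property $16000.
Stacking rule: sum of all bases. $141250 + $21500 + $16000 = $178750.
Net percentage adjustment: +25% −5% +10% −10% = +20%. $178750 × 1.2 = $214500.
$214500 is within the $850000 maximum.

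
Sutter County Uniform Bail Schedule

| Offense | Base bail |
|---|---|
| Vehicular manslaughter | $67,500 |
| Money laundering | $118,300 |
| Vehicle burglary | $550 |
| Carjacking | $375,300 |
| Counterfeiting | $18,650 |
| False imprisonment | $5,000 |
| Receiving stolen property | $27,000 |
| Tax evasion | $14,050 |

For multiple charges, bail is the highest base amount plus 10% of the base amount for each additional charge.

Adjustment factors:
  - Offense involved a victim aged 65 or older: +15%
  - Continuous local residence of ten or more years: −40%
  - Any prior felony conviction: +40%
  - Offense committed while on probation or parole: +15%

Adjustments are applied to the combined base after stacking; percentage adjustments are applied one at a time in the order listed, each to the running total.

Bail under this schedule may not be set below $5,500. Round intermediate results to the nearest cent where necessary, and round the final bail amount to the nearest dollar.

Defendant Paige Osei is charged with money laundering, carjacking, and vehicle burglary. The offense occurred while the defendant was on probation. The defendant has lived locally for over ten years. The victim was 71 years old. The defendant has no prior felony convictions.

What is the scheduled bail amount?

$307,231

Base amounts from the schedule: money laundering $118,300; carjacking $375,300; vehicle burglary $550.
Stacking rule: highest base plus 10% of each additional charge. Highest is carjacking at $375,300. Additional: $118,300 × 10% = $11,830; $550 × 10% = $55. Combined base = $375,300 + $11,885 = $387,185.
Offense involved a victim aged 65 or older (+15%): $387,185 × 1.15 = $445,262.75.
Continuous local residence of ten or more years (−40%): $445,262.75 × 0.6 = $267,157.65.
Offense committed while on probation or parole (+15%): $267,157.65 × 1.15 = $307,231.30.
$307,231.30 is at or above the $5,500 minimum.
Rounded to the nearest dollar: $307,231.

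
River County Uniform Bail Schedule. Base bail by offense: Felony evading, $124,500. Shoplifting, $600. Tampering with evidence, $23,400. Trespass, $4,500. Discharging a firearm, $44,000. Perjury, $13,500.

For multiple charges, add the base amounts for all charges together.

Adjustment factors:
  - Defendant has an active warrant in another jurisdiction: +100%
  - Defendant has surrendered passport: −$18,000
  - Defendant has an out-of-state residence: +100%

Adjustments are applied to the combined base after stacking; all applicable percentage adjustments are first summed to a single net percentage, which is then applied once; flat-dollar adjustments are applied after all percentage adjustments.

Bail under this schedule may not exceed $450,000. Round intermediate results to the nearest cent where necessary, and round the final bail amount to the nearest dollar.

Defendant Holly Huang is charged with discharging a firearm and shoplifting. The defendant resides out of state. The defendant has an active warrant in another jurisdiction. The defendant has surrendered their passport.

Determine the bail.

$115,800

Base amounts from the schedule: discharging a firearm $44,000; shoplifting $600.
Stacking rule: sum of all bases. $44,000 + $600 = $44,600.
Net percentage adjustment: +100% +100% = +200%. $44,600 × 3 = $133,800.
Defendant has surrendered passport (−$18,000 flat): $133,800 − $18,000 = $115,800.
$115,800 is within the $450,000 maximum.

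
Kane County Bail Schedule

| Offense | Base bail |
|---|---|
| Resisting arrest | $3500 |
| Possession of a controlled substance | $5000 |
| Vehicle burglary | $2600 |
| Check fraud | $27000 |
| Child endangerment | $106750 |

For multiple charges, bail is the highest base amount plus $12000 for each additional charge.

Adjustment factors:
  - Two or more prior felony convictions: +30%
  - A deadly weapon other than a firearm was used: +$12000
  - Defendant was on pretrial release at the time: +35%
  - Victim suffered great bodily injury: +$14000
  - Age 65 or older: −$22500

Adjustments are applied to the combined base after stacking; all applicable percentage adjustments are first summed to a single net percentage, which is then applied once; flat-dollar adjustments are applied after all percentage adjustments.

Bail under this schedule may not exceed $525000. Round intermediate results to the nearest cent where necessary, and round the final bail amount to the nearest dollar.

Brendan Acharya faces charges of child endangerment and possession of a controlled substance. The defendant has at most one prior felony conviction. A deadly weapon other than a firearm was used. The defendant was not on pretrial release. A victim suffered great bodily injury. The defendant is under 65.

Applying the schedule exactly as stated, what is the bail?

$144750

Base amounts from the schedule: child endangerment $106750; possession of a controlled substance $5000.
Stacking rule: highest base plus $12000 per additional charge. Highest is child endangerment at $106750; 1 additional charge → +$12000. Combined base = $118750.
A deadly weapon other than a firearm was used (+$12000 flat): $118750 + $12000 = $130750.
Victim suffered great bodily injury (+$14000 flat): $130750 + $14000 = $144750.
$144750 is within the $525000 maximum.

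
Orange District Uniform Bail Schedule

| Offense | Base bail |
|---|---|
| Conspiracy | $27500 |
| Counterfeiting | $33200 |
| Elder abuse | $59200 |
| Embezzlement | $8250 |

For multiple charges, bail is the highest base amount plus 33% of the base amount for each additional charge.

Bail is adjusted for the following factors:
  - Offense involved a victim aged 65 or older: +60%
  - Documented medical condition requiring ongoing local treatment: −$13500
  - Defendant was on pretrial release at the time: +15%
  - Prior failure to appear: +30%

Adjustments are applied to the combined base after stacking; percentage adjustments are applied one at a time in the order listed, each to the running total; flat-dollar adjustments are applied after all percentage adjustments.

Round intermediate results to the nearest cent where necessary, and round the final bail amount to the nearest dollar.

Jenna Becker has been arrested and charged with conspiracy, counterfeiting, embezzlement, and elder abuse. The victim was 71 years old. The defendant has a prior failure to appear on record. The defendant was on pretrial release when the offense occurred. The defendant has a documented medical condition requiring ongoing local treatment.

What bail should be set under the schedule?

$182533

Base amounts from the schedule: conspiracy $27500; counterfeiting $33200; embezzlement $8250; elder abuse $59200.
Stacking rule: highest base plus 33% of each additional charge. Highest is elder abuse at $59200. Additional: $27500 × 33% = $9075; $33200 × 33% = $10956; $8250 × 33% = $2722.50. Combined base = $59200 + $22753.50 = $81953.50.
Offense involved a victim aged 65 or older (+60%): $81953.50 × 1.6 = $131125.60.
Defendant was on pretrial release at the time (+15%): $131125.60 × 1.15 = $150794.44.
Prior failure to appear (+30%): $150794.44 × 1.3 = $196032.77.
Documented medical condition requiring ongoing local treatment (−$13500 flat): $196032.77 − $13500 = $182532.77.
Rounded to the nearest dollar: $182533.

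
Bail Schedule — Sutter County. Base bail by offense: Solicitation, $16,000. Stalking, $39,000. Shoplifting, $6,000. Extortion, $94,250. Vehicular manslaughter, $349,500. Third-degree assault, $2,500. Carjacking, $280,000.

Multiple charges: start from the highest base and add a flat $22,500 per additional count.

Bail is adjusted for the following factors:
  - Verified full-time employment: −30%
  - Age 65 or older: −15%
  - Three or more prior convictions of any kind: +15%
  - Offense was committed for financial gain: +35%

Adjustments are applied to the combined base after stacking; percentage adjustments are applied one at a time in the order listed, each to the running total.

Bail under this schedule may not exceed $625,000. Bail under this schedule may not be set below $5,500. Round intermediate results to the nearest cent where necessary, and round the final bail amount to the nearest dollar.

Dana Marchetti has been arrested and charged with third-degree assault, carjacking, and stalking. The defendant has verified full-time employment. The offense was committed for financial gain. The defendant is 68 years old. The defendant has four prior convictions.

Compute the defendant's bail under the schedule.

$300,215

Base amounts from the schedule: third-degree assault $2,500; carjacking $280,000; stalking $39,000.
Stacking rule: highest base plus $22,500 per additional charge. Highest is carjacking at $280,000; 2 additional charges → +$45,000. Combined base = $325,000.
Verified full-time employment (−30%): $325,000 × 0.7 = $227,500.
Age 65 or older (−15%): $227,500 × 0.85 = $193,375.
Three or more prior convictions of any kind (+15%): $193,375 × 1.15 = $222,381.25.
Offense was committed for financial gain (+35%): $222,381.25 × 1.35 = $300,214.69.
$300,214.69 is within the $625,000 maximum.
$300,214.69 is at or above the $5,500 minimum.
Rounded to the nearest dollar: $300,215.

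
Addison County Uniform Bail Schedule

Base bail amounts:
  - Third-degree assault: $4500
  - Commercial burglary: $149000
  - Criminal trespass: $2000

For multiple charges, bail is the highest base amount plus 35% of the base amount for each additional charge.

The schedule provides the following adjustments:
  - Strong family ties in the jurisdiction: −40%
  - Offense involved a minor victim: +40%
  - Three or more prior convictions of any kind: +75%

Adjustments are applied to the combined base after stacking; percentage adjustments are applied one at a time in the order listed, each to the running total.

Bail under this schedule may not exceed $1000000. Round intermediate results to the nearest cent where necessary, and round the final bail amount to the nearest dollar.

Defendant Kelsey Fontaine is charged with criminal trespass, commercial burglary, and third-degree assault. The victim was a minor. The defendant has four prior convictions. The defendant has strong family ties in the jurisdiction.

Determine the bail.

$222374

Base amounts from the schedule: criminal trespass $2000; commercial burglary $149000; third-degree assault $4500.
Stacking rule: highest base plus 35% of each additional charge. Highest is commercial burglary at $149000. Additional: $2000 × 35% = $700; $4500 × 35% = $1575. Combined base = $149000 + $2275 = $151275.
Strong family ties in the jurisdiction (−40%): $151275 × 0.6 = $90765.
Offense involved a minor victim (+40%): $90765 × 1.4 = $127071.
Three or more prior convictions of any kind (+75%): $127071 × 1.75 = $222374.25.
$222374.25 is within the $1000000 maximum.
Rounded to the nearest dollar: $222374.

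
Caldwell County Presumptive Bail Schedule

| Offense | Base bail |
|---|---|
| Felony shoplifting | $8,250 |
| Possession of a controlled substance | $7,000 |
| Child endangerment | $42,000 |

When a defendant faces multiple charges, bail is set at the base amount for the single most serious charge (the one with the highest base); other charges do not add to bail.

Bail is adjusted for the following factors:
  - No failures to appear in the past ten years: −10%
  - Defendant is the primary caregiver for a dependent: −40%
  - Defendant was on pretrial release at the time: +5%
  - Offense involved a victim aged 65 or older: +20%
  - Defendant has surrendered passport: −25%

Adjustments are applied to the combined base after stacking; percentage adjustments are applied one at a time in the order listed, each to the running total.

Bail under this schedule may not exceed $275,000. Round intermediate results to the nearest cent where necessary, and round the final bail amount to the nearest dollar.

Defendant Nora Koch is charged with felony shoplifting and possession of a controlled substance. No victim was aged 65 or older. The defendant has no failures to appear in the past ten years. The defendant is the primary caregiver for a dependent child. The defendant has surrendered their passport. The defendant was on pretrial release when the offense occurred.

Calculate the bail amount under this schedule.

Base amounts from the schedule: felony shoplifting $8,250; possession of a controlled substance $7,000.
Stacking rule: use the highest base only. Highest is felony shoplifting at $8,250. Combined base = $8,250.
No failures to appear in the past ten years (−10%): $8,250 × 0.9 = $7,425.
Defendant is the primary caregiver for a dependent (−40%): $7,425 × 0.6 = $4,455.
Defendant was on pretrial release at the time (+5%): $4,455 × 1.05 = $4,677.75.
Defendant has surrendered passport (−25%): $4,677.75 × 0.75 = $3,508.31.
$3,508.31 is within the $275,000 maximum.
Rounded to the nearest dollar: $3,508.

$3,508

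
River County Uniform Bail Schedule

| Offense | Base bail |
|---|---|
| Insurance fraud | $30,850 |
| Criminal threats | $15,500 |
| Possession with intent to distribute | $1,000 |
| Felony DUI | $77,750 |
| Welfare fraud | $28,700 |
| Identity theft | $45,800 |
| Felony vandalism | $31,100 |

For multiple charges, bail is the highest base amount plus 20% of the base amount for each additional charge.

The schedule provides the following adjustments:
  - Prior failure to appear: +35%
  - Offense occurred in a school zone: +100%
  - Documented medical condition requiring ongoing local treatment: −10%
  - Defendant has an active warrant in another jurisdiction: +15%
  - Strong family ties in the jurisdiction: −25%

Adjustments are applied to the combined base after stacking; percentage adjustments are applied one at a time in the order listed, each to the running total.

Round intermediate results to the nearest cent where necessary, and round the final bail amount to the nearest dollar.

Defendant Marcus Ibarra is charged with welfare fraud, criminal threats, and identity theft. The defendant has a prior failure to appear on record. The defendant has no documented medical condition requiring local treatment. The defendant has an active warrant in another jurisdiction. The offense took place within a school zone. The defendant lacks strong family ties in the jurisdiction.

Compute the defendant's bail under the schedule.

$169,657

Base amounts from the schedule: welfare fraud $28,700; criminal threats $15,500; identity theft $45,800.
Stacking rule: highest base plus 20% of each additional charge. Highest is identity theft at $45,800. Additional: $28,700 × 20% = $5,740; $15,500 × 20% = $3,100. Combined base = $45,800 + $8,840 = $54,640.
Prior failure to appear (+35%): $54,640 × 1.35 = $73,764.
Offense occurred in a school zone (+100%): $73,764 × 2 = $147,528.
Defendant has an active warrant in another jurisdiction (+15%): $147,528 × 1.15 = $169,657.20.
Rounded to the nearest dollar: $169,657.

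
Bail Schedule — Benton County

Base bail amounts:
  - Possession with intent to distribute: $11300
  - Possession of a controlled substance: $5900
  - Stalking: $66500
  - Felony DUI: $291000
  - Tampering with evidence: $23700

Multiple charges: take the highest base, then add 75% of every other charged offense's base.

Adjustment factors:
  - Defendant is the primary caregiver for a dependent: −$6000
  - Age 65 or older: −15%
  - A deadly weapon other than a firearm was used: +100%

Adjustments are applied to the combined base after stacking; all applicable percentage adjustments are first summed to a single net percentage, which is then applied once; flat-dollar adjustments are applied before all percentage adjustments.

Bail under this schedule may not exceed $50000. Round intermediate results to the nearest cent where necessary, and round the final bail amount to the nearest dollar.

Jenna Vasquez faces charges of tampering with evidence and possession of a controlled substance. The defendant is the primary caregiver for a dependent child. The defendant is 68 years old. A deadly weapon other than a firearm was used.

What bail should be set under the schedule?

Base amounts from the schedule: tampering with evidence $23700; possession of a controlled substance $5900.
Stacking rule: highest base plus 75% of each additional charge. Highest is tampering with evidence at $23700. Additional: $5900 × 75% = $4425. Combined base = $23700 + $4425 = $28125.
Defendant is the primary caregiver for a dependent (−$6000 flat): $28125 − $6000 = $22125.
Net percentage adjustment: −15% +100% = +85%. $22125 × 1.85 = $40931.25.
$40931.25 is within the $50000 maximum.
Rounded to the nearest dollar: $40931.

$40931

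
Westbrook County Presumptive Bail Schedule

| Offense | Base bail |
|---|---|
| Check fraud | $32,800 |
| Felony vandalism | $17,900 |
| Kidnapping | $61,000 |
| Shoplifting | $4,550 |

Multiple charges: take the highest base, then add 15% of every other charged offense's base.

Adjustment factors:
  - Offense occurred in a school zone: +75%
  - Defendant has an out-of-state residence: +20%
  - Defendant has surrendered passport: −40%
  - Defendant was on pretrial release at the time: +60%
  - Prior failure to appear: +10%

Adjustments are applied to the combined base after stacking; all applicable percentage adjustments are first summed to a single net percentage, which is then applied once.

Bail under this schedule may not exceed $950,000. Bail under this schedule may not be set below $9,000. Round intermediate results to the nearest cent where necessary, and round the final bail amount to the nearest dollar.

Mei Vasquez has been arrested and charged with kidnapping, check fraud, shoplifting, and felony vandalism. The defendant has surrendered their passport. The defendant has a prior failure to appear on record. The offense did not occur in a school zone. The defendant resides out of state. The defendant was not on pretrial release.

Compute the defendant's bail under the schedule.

$62,359

Base amounts from the schedule: kidnapping $61,000; check fraud $32,800; shoplifting $4,550; felony vandalism $17,900.
Stacking rule: highest base plus 15% of each additional charge. Highest is kidnapping at $61,000. Additional: $32,800 × 15% = $4,920; $4,550 × 15% = $682.50; $17,900 × 15% = $2,685. Combined base = $61,000 + $8,287.50 = $69,287.50.
Net percentage adjustment: +20% −40% +10% = −10%. $69,287.50 × 0.9 = $62,358.75.
$62,358.75 is within the $950,000 maximum.
$62,358.75 is at or above the $9,000 minimum.
Rounded to the nearest dollar: $62,359.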